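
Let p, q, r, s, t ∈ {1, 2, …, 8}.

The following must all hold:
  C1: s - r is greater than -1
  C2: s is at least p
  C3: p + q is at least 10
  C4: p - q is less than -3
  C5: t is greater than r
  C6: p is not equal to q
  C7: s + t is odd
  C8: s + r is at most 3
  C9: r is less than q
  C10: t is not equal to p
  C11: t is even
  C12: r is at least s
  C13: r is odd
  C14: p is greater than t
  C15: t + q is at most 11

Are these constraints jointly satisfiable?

Constraints 2, 5, 12, and 14 give s ≤ r, r < t, t < p, p ≤ s. Chaining: s ≤ r < t < p ≤ s, which forces s < s — impossible.

Unsatisfiable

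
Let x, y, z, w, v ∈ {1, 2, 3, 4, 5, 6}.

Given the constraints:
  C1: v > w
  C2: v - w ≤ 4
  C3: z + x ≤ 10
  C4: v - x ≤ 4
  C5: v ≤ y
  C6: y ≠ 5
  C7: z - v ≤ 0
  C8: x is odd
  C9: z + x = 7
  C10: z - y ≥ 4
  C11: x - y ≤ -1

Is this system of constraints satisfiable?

Unsatisfiable

Constraints 4, 7, 10, and 11 give z − y ≥ 4, y − x ≥ 1, x − v ≥ -4, v − z ≥ 0.
Adding all 4 inequalities: the left sides telescope to 0, and the right sides sum to 4 + 1 + (-4) + 0 = 1. So 0 ≥ 1, which is false.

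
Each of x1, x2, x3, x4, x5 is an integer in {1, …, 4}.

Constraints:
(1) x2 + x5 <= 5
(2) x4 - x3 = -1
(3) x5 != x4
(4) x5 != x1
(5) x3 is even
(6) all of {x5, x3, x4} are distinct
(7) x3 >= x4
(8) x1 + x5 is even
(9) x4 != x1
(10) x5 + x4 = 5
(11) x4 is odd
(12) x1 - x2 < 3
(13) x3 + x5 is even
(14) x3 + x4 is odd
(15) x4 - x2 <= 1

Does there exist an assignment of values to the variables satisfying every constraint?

Try x1 = 2, x2 = 1, x3 = 2, x4 = 1, x5 = 4.
Check constraint 1: x2 + x5 = 5; constraint 2: x4 - x3 = -1; constraint 10: x5 + x4 = 5. The remaining constraints are straightforward to verify.

Satisfiable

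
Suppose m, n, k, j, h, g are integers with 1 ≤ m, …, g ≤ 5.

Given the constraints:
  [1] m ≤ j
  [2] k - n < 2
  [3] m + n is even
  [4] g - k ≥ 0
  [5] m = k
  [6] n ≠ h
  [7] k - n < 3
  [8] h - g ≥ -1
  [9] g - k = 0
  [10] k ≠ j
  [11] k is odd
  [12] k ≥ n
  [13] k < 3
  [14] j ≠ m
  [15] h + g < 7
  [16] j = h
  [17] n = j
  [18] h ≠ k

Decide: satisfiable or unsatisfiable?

Unsatisfiable

From constraints 16 and 17, n = j = h, so n = h. But constraint 6 says n ≠ h. Contradiction.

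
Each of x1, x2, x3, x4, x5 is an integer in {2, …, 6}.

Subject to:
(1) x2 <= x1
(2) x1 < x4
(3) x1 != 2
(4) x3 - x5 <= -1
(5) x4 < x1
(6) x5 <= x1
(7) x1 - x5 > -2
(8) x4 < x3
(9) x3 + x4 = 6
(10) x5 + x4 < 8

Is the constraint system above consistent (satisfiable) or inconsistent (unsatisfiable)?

Unsatisfiable

Constraints 2, 4, 6, and 8 give x5 ≤ x1, x1 < x4, x4 < x3, x3 < x5. Chaining: x5 ≤ x1 < x4 < x3 < x5, which forces x5 < x5 — impossible.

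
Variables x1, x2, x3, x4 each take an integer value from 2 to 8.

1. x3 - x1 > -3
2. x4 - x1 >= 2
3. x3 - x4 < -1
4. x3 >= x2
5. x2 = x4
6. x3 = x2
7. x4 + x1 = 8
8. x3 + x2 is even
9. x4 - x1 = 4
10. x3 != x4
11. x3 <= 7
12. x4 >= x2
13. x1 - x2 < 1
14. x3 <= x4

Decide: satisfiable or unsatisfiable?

Unsatisfiable

From constraints 5 and 6, x3 = x2 = x4, so x3 = x4. But constraint 10 says x3 ≠ x4. Contradiction.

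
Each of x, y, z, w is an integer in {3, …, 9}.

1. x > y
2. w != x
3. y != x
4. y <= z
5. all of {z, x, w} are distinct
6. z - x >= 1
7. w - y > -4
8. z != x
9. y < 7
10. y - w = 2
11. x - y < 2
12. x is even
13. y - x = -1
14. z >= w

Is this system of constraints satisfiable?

Satisfiable

The assignment x = 6, y = 5, z = 9, w = 3 works:
  constraint 6 holds since z - x = 3.
  constraint 7 holds since w - y = -2.
The rest check out directly.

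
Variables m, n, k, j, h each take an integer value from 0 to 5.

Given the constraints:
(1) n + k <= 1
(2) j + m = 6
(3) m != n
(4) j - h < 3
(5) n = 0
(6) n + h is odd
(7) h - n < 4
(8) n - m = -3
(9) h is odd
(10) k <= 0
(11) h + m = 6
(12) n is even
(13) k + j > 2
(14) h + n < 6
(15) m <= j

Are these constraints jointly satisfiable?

Satisfiable

Try m = 3, n = 0, k = 0, j = 3, h = 3.
Check constraint 1: n + k = 0; constraint 2: j + m = 6; constraint 4: j - h = 0. The remaining constraints are straightforward to verify.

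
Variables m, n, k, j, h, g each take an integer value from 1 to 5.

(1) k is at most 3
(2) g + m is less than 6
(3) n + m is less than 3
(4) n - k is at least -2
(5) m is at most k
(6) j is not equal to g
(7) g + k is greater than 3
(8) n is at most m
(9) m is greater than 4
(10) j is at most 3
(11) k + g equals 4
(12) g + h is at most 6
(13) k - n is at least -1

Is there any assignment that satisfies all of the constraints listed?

From constraint 9: m ≥ 5. From constraints 1 and 5: m ≤ k and k ≤ 3, so m ≤ 3. But 3 < 5, so no value of m works.

Unsatisfiable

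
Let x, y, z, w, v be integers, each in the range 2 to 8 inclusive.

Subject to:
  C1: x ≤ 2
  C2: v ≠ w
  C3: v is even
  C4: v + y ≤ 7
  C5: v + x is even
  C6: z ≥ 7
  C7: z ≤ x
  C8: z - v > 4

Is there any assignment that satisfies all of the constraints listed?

Unsatisfiable

From constraints 6 and 7: x ≥ z and z ≥ 7, so x ≥ 7. From constraint 1: x ≤ 2. But 2 < 7, so no value of x works.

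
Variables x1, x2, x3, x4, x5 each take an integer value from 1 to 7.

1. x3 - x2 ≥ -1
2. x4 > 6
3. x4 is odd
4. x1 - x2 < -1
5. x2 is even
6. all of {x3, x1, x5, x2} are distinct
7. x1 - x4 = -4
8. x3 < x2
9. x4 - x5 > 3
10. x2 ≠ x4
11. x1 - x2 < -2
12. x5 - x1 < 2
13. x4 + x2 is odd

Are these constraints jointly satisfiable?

Satisfiable

Try x1 = 3, x2 = 6, x3 = 5, x4 = 7, x5 = 2.
Check constraint 1: x3 - x2 = -1; constraint 4: x1 - x2 = -3; constraint 7: x1 - x4 = -4. The remaining constraints are straightforward to verify.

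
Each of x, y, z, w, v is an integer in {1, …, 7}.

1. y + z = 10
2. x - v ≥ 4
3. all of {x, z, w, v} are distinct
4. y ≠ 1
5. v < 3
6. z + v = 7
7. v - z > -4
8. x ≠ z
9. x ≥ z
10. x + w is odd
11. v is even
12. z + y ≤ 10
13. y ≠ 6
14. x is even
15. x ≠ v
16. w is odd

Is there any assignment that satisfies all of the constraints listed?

Satisfiable

Setting (x, y, z, w, v) = (6, 5, 5, 7, 2) satisfies everything: constraint 1: y + z = 10; constraint 2: x - v = 4; constraint 6: z + v = 7, and the others follow.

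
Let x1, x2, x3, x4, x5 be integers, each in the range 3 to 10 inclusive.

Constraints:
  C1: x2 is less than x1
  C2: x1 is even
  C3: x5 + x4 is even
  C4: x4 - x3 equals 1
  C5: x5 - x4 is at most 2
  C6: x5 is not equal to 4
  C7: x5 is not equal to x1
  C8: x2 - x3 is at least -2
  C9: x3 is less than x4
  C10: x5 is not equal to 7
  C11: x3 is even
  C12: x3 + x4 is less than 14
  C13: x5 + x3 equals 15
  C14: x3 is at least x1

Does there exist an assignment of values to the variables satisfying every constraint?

Setting (x1, x2, x3, x4, x5) = (6, 5, 6, 7, 9) satisfies everything: constraint 4: x4 - x3 = 1; constraint 5: x5 - x4 = 2; constraint 8: x2 - x3 = -1, and the others follow.

Satisfiable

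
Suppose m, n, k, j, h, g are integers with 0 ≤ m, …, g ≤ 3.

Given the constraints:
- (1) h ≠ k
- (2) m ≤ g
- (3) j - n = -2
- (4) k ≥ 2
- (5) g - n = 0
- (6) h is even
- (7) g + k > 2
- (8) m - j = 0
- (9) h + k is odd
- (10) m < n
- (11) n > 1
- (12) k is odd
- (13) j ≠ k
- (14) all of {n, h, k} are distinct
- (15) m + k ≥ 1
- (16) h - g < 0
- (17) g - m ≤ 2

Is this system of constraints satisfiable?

Satisfiable

One satisfying assignment is m = 0, n = 2, k = 3, j = 0, h = 0, g = 2.
For the less obvious constraints — constraint 3: j - n = -2; constraint 5: g - n = 0 — and the others hold by inspection.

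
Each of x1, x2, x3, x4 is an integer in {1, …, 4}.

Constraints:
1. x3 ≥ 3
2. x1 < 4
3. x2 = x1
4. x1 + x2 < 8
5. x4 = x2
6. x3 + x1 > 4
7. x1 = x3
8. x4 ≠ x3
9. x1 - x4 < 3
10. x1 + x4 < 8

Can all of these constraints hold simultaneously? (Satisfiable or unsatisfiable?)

Unsatisfiable

From constraints 3, 5, and 7, x4 = x2 = x1 = x3, so x4 = x3. But constraint 8 says x4 ≠ x3. Contradiction.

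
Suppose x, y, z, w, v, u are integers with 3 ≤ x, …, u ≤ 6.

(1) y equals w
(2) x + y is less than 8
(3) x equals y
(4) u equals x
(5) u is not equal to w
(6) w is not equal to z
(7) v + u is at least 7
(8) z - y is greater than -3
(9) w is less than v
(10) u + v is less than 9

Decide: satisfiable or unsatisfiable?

From constraints 1, 3, and 4, u = x = y = w, so u = w. But constraint 5 says u ≠ w. Contradiction.

Unsatisfiable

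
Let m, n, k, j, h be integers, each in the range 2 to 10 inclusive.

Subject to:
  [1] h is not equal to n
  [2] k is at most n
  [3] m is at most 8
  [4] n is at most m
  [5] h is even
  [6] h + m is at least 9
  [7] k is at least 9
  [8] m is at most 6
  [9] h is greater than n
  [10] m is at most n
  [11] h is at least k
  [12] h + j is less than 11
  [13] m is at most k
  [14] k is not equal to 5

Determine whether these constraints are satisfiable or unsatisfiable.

From constraints 2 and 7: n ≥ k and k ≥ 9, so n ≥ 9. From constraints 3 and 4: n ≤ m and m ≤ 8, so n ≤ 8. But 8 < 9, so no value of n works.

Unsatisfiable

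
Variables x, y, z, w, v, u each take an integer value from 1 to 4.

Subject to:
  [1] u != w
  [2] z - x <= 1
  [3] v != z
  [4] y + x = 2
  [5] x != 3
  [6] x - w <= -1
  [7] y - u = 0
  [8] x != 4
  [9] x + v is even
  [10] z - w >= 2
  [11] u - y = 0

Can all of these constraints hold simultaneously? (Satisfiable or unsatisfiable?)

Unsatisfiable

Constraints 2, 6, and 10 give z − w ≥ 2, w − x ≥ 1, x − z ≥ -1.
Adding all 3 inequalities: the left sides telescope to 0, and the right sides sum to 2 + 1 + (-1) = 2. So 0 ≥ 2, which is false.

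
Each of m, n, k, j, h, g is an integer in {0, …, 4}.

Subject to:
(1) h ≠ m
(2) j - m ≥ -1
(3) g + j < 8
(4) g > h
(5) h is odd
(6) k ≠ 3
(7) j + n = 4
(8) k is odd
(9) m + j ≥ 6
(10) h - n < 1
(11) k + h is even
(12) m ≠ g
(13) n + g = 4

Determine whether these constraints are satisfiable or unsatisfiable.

Satisfiable

One satisfying assignment is m = 4, n = 1, k = 1, j = 3, h = 1, g = 3.
For the less obvious constraints — constraint 2: j - m = -1; constraint 3: g + j = 6 — and the others hold by inspection.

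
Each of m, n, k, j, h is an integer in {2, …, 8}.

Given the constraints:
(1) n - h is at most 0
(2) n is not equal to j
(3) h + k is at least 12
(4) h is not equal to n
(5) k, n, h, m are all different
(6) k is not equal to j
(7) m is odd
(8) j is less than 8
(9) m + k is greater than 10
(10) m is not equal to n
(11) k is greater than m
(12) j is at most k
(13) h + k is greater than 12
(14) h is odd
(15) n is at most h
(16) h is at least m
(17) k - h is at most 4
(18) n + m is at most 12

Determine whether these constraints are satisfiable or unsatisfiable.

Try m = 5, n = 6, k = 8, j = 7, h = 7.
Check constraint 1: n - h = -1; constraint 3: h + k = 15. The remaining constraints are straightforward to verify.

Satisfiable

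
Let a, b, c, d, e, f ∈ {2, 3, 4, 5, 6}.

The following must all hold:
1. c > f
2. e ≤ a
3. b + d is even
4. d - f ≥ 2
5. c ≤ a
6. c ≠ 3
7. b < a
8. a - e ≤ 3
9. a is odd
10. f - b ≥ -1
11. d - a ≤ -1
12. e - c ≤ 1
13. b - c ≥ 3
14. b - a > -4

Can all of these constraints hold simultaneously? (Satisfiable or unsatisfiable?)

Constraints 4, 8, 10, 11, 12, and 13 give d − f ≥ 2, f − b ≥ -1, b − c ≥ 3, c − e ≥ -1, e − a ≥ -3, a − d ≥ 1.
Adding all 6 inequalities: the left sides telescope to 0, and the right sides sum to 2 + (-1) + 3 + (-1) + (-3) + 1 = 1. So 0 ≥ 1, which is false.

Unsatisfiable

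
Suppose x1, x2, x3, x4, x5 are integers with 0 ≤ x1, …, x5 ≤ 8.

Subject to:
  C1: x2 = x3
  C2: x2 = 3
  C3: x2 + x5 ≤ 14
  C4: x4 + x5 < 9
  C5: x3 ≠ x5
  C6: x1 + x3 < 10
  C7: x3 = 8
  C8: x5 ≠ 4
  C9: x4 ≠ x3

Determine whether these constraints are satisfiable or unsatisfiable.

Constraint 2 fixes x2 = 3 and constraint 7 fixes x3 = 8, but constraint 1 requires x2 = x3. Since 3 ≠ 8, contradiction.

Unsatisfiable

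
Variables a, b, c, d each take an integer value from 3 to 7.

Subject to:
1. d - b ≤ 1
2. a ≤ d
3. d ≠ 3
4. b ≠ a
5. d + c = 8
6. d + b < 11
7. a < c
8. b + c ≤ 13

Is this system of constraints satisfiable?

Satisfiable

Try a = 3, b = 6, c = 4, d = 4.
Check constraint 1: d - b = -2; constraint 5: d + c = 8. The remaining constraints are straightforward to verify.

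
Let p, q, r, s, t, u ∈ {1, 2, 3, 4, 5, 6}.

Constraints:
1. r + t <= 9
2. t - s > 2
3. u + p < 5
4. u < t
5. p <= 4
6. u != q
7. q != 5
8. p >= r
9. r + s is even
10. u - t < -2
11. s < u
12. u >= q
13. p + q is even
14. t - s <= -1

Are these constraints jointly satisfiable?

Unsatisfiable

Constraints 4, 11, and 14 give u < t, t < s, s < u. Chaining: u < t < s < u, which forces u < u — impossible.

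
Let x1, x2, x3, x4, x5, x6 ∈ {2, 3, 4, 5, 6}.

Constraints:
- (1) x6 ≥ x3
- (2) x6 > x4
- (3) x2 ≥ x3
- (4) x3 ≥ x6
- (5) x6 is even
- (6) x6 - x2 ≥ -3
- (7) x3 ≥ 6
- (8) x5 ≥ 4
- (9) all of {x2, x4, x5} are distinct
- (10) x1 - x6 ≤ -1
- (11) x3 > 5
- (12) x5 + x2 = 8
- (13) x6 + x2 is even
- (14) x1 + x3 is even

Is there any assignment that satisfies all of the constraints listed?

Unsatisfiable

From constraint 8: x5 ≥ 4. From constraints 3 and 7: x2 ≥ x3 ≥ 6. Hence x5 + x2 ≥ 10. But constraint 12 requires x5 + x2 = 8, and 8 < 10. Contradiction.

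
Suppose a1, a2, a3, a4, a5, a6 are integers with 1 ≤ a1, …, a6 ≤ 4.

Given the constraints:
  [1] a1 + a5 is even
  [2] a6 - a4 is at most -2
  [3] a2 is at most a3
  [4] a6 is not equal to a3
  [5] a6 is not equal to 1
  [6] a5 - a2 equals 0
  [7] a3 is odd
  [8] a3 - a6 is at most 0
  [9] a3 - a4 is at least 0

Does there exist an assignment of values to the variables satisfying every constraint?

Unsatisfiable

Constraints 2, 8, and 9 give a6 − a3 ≥ 0, a3 − a4 ≥ 0, a4 − a6 ≥ 2.
Adding all 3 inequalities: the left sides telescope to 0, and the right sides sum to 0 + 0 + 2 = 2. So 0 ≥ 2, which is false.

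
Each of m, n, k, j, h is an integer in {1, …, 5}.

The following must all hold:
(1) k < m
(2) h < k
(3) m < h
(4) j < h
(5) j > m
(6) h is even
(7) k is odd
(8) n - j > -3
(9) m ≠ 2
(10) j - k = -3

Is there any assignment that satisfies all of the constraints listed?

Unsatisfiable

Constraints 1, 2, 4, and 5 give m < j, j < h, h < k, k < m. Chaining: m < j < h < k < m, which forces m < m — impossible.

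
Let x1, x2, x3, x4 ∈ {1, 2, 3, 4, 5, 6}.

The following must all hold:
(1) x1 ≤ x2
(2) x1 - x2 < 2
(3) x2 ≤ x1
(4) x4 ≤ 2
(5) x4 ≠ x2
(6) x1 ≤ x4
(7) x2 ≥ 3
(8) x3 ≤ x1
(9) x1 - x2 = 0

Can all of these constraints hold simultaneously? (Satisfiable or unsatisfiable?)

From constraints 3 and 7: x1 ≥ x2 and x2 ≥ 3, so x1 ≥ 3. From constraints 4 and 6: x1 ≤ x4 and x4 ≤ 2, so x1 ≤ 2. But 2 < 3, so no value of x1 works.

Unsatisfiable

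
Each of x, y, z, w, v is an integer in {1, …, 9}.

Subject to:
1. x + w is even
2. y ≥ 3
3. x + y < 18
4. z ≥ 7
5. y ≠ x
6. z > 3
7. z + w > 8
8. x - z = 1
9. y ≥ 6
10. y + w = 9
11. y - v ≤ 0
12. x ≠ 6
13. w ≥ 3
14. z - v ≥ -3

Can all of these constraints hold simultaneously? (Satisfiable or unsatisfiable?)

Satisfiable

The assignment x = 9, y = 6, z = 8, w = 3, v = 9 works:
  constraint 3 holds since x + y = 15.
  constraint 7 holds since z + w = 11.
The rest check out directly.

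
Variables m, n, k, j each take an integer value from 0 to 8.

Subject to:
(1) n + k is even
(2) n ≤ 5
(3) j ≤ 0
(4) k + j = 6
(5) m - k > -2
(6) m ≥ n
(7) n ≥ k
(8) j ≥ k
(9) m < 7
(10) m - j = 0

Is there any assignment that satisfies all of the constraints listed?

Unsatisfiable

From constraints 2 and 7: k ≤ n ≤ 5. From constraint 3: j ≤ 0. Hence k + j ≤ 5. But constraint 4 requires k + j = 6, and 6 > 5. Contradiction.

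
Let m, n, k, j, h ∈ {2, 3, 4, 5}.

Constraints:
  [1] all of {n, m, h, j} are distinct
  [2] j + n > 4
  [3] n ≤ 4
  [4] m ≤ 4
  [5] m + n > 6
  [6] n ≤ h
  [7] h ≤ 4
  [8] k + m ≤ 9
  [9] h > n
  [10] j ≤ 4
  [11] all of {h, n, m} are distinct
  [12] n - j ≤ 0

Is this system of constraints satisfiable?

Unsatisfiable

Constraints 3, 4, 7, and 10 confine each of n, m, h, j to the 3 values {2, …, 4} (the domain already gives each ≥ 2).
Constraint 1 requires all 4 of them to be distinct, but only 3 values are available — impossible by the pigeonhole principle.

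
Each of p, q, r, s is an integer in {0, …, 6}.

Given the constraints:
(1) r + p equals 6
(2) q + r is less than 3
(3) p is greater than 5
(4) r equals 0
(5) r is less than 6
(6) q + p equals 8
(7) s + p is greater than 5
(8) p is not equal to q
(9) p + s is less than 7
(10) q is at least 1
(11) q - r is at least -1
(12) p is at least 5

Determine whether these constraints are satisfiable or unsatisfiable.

The assignment p = 6, q = 2, r = 0, s = 0 works:
  constraint 1 holds since r + p = 6.
  constraint 2 holds since q + r = 2.
  constraint 6 holds since q + p = 8.
The rest check out directly.

Satisfiable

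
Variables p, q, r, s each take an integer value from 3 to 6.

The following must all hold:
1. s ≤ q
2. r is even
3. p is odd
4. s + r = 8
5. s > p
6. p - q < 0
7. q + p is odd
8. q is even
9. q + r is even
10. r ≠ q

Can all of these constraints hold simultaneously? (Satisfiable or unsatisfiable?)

One satisfying assignment is p = 3, q = 6, r = 4, s = 4.
For the less obvious constraints — constraint 4: s + r = 8; constraint 6: p - q = -3 — and the others hold by inspection.

Satisfiable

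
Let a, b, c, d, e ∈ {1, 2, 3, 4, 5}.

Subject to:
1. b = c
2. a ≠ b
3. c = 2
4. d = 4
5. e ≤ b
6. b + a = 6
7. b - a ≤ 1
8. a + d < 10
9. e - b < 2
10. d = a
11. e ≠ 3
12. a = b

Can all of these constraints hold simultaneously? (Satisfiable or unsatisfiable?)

Constraint 4 fixes d = 4 and constraint 3 fixes c = 2. Constraints 1, 10, and 12 give d = a = b = c, so d = c. But 4 ≠ 2 — contradiction.

Unsatisfiable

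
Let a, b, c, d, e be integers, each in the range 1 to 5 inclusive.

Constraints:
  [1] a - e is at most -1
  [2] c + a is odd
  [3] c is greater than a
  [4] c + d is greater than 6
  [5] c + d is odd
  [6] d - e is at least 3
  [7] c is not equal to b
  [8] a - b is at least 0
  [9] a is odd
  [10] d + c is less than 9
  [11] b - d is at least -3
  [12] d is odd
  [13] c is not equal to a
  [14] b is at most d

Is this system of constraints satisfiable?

Constraints 1, 6, 8, and 11 give b − d ≥ -3, d − e ≥ 3, e − a ≥ 1, a − b ≥ 0.
Adding all 4 inequalities: the left sides telescope to 0, and the right sides sum to (-3) + 3 + 1 + 0 = 1. So 0 ≥ 1, which is false.

Unsatisfiable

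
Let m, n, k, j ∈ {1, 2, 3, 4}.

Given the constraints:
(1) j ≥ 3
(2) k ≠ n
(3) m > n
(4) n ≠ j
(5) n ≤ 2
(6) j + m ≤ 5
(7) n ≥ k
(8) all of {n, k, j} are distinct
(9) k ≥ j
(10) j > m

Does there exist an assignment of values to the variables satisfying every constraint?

From constraints 1 and 9: k ≥ j and j ≥ 3, so k ≥ 3. From constraints 5 and 7: k ≤ n and n ≤ 2, so k ≤ 2. But 2 < 3, so no value of k works.

Unsatisfiable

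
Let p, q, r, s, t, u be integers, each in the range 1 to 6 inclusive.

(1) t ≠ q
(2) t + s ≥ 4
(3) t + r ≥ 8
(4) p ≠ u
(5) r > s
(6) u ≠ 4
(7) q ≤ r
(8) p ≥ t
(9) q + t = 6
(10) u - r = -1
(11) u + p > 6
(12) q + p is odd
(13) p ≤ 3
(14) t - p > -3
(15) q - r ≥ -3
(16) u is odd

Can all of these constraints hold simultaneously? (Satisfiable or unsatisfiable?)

Satisfiable

The assignment p = 3, q = 4, r = 6, s = 5, t = 2, u = 5 works:
  constraint 2 holds since t + s = 7.
  constraint 3 holds since t + r = 8.
The rest check out directly.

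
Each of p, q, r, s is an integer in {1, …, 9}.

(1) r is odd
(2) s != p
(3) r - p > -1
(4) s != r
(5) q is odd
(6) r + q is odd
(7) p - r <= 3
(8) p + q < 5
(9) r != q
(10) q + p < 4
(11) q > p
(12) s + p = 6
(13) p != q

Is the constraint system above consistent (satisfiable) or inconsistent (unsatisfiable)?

Unsatisfiable

Constraint 1 makes r odd and constraint 5 makes q odd, so r + q must be even. Constraint 6 says r + q is odd — contradiction.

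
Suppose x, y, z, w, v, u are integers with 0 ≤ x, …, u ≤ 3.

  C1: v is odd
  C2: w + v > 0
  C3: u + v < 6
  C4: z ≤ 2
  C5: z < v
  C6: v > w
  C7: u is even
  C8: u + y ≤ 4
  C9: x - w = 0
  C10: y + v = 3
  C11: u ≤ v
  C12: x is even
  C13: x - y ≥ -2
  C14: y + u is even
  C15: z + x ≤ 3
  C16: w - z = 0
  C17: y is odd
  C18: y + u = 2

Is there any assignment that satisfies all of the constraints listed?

Unsatisfiable

Constraint 17 makes y odd and constraint 7 makes u even, so y + u must be odd. Constraint 14 says y + u is even — contradiction.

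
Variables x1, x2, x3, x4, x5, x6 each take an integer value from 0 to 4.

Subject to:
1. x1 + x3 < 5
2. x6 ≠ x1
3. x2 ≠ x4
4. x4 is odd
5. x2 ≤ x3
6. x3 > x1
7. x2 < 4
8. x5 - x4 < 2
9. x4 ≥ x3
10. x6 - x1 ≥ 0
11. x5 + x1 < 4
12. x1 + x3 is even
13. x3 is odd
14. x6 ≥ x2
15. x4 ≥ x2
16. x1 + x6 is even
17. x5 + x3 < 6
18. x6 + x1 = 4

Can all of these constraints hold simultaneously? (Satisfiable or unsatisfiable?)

Satisfiable

Try x1 = 1, x2 = 0, x3 = 3, x4 = 3, x5 = 2, x6 = 3.
Check constraint 1: x1 + x3 = 4; constraint 8: x5 - x4 = -1. The remaining constraints are straightforward to verify.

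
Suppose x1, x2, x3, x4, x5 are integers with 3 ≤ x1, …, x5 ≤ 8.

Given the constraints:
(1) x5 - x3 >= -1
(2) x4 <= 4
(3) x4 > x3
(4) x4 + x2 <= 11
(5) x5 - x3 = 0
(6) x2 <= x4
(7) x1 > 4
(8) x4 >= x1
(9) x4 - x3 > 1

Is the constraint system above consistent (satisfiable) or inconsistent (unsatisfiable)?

Unsatisfiable

From constraint 7: x1 ≥ 5. From constraints 2 and 8: x1 ≤ x4 and x4 ≤ 4, so x1 ≤ 4. But 4 < 5, so no value of x1 works.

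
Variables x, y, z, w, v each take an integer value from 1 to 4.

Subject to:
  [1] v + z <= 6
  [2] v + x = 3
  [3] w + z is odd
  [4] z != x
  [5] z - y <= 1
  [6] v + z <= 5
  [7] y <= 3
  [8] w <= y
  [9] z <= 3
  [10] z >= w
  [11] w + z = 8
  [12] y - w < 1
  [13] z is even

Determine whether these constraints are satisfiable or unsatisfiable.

Unsatisfiable

From constraints 7 and 8: w ≤ y ≤ 3. From constraint 9: z ≤ 3. Hence w + z ≤ 6. But constraint 11 requires w + z = 8, and 8 > 6. Contradiction.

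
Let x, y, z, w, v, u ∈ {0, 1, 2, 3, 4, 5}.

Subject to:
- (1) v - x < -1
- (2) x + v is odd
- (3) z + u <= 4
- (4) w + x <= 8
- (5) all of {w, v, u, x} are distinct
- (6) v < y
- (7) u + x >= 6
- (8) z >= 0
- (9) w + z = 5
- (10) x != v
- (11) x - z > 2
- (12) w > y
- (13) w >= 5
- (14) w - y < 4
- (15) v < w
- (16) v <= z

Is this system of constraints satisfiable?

Satisfiable

One satisfying assignment is x = 3, y = 4, z = 0, w = 5, v = 0, u = 4.
For the less obvious constraints — constraint 1: v - x = -3; constraint 3: z + u = 4; constraint 4: w + x = 8 — and the others hold by inspection.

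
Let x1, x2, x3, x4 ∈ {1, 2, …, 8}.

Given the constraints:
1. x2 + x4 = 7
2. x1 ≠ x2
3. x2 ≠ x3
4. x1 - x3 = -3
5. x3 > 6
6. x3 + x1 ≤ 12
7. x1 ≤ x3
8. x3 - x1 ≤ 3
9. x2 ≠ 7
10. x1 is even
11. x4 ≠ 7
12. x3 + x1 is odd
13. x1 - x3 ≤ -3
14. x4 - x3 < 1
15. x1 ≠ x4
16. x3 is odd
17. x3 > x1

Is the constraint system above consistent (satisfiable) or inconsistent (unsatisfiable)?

Try x1 = 4, x2 = 1, x3 = 7, x4 = 6.
Check constraint 1: x2 + x4 = 7; constraint 4: x1 - x3 = -3; constraint 6: x3 + x1 = 11. The remaining constraints are straightforward to verify.

Satisfiable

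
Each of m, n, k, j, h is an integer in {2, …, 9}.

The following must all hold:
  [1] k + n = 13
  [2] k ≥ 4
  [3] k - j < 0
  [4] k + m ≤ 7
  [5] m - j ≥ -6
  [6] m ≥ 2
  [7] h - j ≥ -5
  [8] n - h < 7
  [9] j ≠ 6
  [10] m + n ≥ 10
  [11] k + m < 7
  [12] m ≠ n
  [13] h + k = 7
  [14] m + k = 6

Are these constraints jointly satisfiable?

Satisfiable

One satisfying assignment is m = 2, n = 9, k = 4, j = 7, h = 3.
For the less obvious constraints — constraint 1: k + n = 13; constraint 3: k - j = -3 — and the others hold by inspection.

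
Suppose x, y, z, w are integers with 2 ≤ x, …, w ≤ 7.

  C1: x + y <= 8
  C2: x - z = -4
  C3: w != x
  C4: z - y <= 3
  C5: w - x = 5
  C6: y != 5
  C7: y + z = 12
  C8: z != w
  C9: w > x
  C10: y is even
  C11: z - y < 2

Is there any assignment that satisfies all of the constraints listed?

Try x = 2, y = 6, z = 6, w = 7.
Check constraint 1: x + y = 8; constraint 2: x - z = -4; constraint 4: z - y = 0. The remaining constraints are straightforward to verify.

Satisfiable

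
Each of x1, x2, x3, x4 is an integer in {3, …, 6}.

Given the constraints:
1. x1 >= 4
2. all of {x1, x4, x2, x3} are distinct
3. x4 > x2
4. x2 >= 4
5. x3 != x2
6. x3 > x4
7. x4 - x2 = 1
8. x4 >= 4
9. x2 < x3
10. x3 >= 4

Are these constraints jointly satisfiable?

Unsatisfiable

Constraints 1, 4, 8, and 10 confine each of x1, x4, x2, x3 to the 3 values {4, …, 6} (the domain already gives each ≤ 6).
Constraint 2 requires all 4 of them to be distinct, but only 3 values are available — impossible by the pigeonhole principle.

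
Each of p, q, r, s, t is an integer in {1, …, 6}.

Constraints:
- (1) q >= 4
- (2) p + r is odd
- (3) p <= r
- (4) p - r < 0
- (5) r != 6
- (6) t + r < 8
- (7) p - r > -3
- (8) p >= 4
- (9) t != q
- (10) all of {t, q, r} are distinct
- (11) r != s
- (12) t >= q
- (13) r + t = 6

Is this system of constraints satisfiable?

Unsatisfiable

From constraints 3 and 8: r ≥ p ≥ 4. From constraints 1 and 12: t ≥ q ≥ 4. Hence r + t ≥ 8. But constraint 13 requires r + t = 6, and 6 < 8. Contradiction.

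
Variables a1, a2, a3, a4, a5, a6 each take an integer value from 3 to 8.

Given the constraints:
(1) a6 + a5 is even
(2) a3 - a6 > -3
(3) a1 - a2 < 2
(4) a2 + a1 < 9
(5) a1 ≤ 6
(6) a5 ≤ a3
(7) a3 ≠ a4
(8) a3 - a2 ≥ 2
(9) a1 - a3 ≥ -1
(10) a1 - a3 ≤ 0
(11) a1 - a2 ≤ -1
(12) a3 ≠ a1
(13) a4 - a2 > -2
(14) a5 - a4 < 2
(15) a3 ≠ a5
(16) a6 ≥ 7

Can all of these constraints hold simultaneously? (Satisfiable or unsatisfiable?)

Constraints 8, 9, and 11 give a2 − a1 ≥ 1, a1 − a3 ≥ -1, a3 − a2 ≥ 2.
Adding all 3 inequalities: the left sides telescope to 0, and the right sides sum to 1 + (-1) + 2 = 2. So 0 ≥ 2, which is false.

Unsatisfiable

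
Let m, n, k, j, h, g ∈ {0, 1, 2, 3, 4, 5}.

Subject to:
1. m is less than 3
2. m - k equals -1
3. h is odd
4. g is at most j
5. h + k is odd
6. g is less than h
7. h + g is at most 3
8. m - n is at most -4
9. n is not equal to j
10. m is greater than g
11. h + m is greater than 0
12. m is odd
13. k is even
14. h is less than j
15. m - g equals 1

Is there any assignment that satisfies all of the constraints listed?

Try m = 1, n = 5, k = 2, j = 3, h = 1, g = 0.
Check constraint 2: m - k = -1; constraint 7: h + g = 1. The remaining constraints are straightforward to verify.

Satisfiable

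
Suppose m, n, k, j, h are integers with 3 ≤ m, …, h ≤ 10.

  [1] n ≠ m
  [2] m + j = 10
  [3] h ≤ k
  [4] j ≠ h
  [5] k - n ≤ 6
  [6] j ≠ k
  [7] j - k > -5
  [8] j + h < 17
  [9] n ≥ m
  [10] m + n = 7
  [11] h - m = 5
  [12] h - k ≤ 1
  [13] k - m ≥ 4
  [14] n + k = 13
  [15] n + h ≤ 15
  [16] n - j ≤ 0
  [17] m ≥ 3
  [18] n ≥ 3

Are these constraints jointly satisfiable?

Take m = 3, n = 4, k = 9, j = 7, h = 8. Then constraint 2: m + j = 10; constraint 5: k - n = 5, and every other listed constraint is also met.

Satisfiable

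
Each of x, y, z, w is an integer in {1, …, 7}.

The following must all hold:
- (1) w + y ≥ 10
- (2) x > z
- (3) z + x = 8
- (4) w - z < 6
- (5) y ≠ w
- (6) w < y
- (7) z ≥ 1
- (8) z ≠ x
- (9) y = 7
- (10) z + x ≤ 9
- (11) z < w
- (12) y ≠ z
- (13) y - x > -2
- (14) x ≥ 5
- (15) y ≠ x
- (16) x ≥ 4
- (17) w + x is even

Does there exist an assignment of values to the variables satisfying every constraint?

Satisfiable

Try x = 6, y = 7, z = 2, w = 6.
Check constraint 1: w + y = 13; constraint 3: z + x = 8. The remaining constraints are straightforward to verify.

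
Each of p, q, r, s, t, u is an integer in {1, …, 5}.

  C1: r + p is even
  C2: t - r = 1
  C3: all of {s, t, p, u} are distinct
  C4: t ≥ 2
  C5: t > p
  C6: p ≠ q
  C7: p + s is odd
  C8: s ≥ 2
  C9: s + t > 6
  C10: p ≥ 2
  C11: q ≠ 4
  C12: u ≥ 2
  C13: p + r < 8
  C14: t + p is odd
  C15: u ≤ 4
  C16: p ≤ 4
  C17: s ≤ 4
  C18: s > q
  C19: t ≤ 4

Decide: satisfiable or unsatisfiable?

Constraints 4, 8, 10, 12, 15, 16, 17, and 19 confine each of s, t, p, u to the 3 values {2, …, 4}.
Constraint 3 requires all 4 of them to be distinct, but only 3 values are available — impossible by the pigeonhole principle.

Unsatisfiable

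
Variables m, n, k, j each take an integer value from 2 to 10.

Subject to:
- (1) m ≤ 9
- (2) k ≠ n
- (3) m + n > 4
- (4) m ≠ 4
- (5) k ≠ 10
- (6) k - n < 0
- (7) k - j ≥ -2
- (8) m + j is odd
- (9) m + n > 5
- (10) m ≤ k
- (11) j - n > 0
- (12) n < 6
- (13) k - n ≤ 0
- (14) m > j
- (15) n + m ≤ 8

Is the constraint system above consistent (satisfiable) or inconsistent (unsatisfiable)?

Unsatisfiable

Constraints 10, 11, 13, and 14 give k ≤ n, n < j, j < m, m ≤ k. Chaining: k ≤ n < j < m ≤ k, which forces k < k — impossible.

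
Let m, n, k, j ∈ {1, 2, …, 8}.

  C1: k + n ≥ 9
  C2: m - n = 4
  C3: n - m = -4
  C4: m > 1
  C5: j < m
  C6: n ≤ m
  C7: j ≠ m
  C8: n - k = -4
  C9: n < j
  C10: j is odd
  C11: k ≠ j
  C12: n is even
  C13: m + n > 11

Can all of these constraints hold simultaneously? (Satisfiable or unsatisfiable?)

Satisfiable

Take m = 8, n = 4, k = 8, j = 7. Then constraint 1: k + n = 12; constraint 2: m - n = 4; constraint 3: n - m = -4, and every other listed constraint is also met.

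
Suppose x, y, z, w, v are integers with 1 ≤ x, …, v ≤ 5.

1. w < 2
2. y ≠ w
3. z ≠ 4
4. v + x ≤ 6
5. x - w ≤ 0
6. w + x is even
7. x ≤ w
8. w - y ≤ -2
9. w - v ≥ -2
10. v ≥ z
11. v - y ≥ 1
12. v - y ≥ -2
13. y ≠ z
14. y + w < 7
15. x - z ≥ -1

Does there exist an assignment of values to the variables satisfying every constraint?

Unsatisfiable

Constraints 8, 9, and 11 give w − v ≥ -2, v − y ≥ 1, y − w ≥ 2.
Adding all 3 inequalities: the left sides telescope to 0, and the right sides sum to (-2) + 1 + 2 = 1. So 0 ≥ 1, which is false.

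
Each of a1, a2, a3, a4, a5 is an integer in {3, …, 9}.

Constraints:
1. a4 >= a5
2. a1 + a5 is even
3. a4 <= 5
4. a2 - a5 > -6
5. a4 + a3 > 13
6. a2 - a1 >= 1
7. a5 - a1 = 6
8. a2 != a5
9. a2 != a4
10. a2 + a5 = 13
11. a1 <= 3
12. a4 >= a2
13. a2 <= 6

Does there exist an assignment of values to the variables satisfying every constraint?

From constraint 13: a2 ≤ 6. From constraints 1 and 3: a5 ≤ a4 ≤ 5. Hence a2 + a5 ≤ 11. But constraint 10 requires a2 + a5 = 13, and 13 > 11. Contradiction.

Unsatisfiable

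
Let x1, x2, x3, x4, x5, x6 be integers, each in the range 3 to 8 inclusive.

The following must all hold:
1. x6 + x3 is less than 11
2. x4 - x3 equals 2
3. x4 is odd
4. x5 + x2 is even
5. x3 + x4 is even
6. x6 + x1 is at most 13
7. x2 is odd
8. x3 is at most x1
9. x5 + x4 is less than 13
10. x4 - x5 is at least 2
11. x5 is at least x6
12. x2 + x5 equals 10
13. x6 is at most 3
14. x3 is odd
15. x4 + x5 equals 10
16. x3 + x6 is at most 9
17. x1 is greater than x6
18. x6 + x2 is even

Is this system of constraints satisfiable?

Setting (x1, x2, x3, x4, x5, x6) = (8, 7, 5, 7, 3, 3) satisfies everything: constraint 1: x6 + x3 = 8; constraint 2: x4 - x3 = 2; constraint 6: x6 + x1 = 11, and the others follow.

Satisfiable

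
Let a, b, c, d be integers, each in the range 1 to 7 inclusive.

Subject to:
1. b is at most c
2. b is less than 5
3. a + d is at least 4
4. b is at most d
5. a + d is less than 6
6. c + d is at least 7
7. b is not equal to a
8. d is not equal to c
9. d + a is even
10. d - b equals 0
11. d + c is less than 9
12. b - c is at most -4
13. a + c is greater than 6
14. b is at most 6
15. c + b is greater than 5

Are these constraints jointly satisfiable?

Try a = 3, b = 1, c = 6, d = 1.
Check constraint 3: a + d = 4; constraint 5: a + d = 4; constraint 6: c + d = 7. The remaining constraints are straightforward to verify.

Satisfiable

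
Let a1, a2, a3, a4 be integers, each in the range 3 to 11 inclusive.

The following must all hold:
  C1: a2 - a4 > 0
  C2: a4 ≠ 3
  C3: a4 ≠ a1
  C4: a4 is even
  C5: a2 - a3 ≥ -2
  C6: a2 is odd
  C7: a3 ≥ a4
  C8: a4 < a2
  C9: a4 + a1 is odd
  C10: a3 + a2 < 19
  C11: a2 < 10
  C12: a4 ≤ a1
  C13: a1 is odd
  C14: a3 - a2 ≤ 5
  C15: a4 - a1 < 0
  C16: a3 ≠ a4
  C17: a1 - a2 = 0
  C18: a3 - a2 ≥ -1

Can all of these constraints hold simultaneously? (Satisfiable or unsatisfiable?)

Take a1 = 7, a2 = 7, a3 = 9, a4 = 4. Then constraint 1: a2 - a4 = 3; constraint 5: a2 - a3 = -2, and every other listed constraint is also met.

Satisfiable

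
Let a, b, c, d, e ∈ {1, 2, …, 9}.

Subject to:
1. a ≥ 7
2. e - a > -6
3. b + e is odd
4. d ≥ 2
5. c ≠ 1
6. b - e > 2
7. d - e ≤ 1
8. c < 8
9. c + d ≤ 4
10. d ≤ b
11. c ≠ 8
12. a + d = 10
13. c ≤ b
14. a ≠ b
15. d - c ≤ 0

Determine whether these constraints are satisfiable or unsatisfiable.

Take a = 8, b = 9, c = 2, d = 2, e = 4. Then constraint 2: e - a = -4; constraint 6: b - e = 5; constraint 7: d - e = -2, and every other listed constraint is also met.

Satisfiable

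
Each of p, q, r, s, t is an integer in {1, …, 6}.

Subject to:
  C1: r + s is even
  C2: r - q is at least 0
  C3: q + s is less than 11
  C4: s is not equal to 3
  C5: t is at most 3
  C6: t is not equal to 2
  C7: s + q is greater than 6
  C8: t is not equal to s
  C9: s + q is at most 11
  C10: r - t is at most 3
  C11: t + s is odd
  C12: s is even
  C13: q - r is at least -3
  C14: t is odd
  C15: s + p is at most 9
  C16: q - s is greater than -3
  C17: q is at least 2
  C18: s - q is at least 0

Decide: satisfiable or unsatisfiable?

One satisfying assignment is p = 4, q = 4, r = 4, s = 4, t = 1.
For the less obvious constraints — constraint 2: r - q = 0; constraint 3: q + s = 8; constraint 7: s + q = 8 — and the others hold by inspection.

Satisfiable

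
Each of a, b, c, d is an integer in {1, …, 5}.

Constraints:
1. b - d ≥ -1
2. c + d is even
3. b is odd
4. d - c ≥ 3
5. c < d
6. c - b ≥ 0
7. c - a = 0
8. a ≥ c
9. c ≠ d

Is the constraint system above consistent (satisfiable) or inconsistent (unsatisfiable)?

Unsatisfiable

Constraints 1, 4, and 6 give b − d ≥ -1, d − c ≥ 3, c − b ≥ 0.
Adding all 3 inequalities: the left sides telescope to 0, and the right sides sum to (-1) + 3 + 0 = 2. So 0 ≥ 2, which is false.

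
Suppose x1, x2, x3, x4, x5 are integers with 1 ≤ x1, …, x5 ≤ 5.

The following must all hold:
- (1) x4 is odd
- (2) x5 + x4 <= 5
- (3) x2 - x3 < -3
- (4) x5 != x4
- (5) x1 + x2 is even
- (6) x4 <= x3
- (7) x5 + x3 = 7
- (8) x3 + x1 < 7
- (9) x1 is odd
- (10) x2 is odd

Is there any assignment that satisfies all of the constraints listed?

Satisfiable

Try x1 = 1, x2 = 1, x3 = 5, x4 = 3, x5 = 2.
Check constraint 2: x5 + x4 = 5; constraint 3: x2 - x3 = -4. The remaining constraints are straightforward to verify.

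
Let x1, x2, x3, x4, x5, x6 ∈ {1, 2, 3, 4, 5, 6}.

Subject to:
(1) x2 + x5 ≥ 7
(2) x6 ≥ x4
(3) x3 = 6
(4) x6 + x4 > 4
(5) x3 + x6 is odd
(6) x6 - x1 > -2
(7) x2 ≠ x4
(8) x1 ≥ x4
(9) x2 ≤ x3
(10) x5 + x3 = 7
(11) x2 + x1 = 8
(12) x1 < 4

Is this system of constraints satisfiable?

Satisfiable

The assignment x1 = 2, x2 = 6, x3 = 6, x4 = 2, x5 = 1, x6 = 3 works:
  constraint 1 holds since x2 + x5 = 7.
  constraint 4 holds since x6 + x4 = 5.
The rest check out directly.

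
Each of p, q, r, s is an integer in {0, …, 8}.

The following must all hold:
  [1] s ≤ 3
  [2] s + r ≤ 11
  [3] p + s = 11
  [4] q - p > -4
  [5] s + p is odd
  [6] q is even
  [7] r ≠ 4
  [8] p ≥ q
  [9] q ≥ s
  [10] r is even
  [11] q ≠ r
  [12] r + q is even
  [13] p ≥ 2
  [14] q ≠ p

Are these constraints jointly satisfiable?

Satisfiable

Try p = 8, q = 6, r = 8, s = 3.
Check constraint 2: s + r = 11; constraint 3: p + s = 11; constraint 4: q - p = -2. The remaining constraints are straightforward to verify.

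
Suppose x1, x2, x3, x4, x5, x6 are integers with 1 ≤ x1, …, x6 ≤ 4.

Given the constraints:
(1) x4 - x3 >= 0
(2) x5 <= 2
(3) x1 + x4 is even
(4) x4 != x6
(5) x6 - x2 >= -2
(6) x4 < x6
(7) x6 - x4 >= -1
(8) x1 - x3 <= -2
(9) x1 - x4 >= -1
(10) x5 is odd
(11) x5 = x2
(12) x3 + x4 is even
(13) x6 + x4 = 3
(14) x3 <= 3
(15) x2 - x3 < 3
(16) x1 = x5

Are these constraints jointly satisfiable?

Constraints 1, 8, and 9 give x4 − x3 ≥ 0, x3 − x1 ≥ 2, x1 − x4 ≥ -1.
Adding all 3 inequalities: the left sides telescope to 0, and the right sides sum to 0 + 2 + (-1) = 1. So 0 ≥ 1, which is false.

Unsatisfiable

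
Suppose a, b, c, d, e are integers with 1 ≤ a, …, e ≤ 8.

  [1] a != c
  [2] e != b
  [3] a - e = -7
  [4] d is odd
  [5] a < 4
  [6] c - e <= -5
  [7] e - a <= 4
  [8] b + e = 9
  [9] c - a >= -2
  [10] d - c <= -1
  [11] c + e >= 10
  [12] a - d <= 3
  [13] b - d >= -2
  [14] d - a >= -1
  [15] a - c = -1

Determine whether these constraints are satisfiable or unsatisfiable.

Constraints 6, 7, 10, and 14 give a − e ≥ -4, e − c ≥ 5, c − d ≥ 1, d − a ≥ -1.
Adding all 4 inequalities: the left sides telescope to 0, and the right sides sum to (-4) + 5 + 1 + (-1) = 1. So 0 ≥ 1, which is false.

Unsatisfiable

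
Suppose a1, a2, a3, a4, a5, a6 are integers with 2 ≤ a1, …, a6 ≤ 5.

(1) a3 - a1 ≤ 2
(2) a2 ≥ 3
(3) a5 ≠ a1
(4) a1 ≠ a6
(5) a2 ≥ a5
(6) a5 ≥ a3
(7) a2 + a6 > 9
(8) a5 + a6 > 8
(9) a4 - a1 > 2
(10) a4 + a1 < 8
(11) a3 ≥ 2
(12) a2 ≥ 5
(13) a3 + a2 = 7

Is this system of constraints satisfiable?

Satisfiable

Try a1 = 2, a2 = 5, a3 = 2, a4 = 5, a5 = 5, a6 = 5.
Check constraint 1: a3 - a1 = 0; constraint 7: a2 + a6 = 10; constraint 8: a5 + a6 = 10. The remaining constraints are straightforward to verify.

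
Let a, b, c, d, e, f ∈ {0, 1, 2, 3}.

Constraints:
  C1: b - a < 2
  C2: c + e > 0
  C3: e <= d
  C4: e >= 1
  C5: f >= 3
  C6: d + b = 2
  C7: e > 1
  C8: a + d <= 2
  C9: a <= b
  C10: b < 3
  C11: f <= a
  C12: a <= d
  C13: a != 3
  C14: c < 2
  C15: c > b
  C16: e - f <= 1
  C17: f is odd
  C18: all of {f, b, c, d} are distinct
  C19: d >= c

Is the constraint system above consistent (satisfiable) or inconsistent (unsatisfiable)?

Unsatisfiable

From constraints 5 and 11: a ≥ f ≥ 3. From constraints 3 and 4: d ≥ e ≥ 1. Hence a + d ≥ 4. But constraint 8 requires a + d ≤ 2, and 2 < 4. Contradiction.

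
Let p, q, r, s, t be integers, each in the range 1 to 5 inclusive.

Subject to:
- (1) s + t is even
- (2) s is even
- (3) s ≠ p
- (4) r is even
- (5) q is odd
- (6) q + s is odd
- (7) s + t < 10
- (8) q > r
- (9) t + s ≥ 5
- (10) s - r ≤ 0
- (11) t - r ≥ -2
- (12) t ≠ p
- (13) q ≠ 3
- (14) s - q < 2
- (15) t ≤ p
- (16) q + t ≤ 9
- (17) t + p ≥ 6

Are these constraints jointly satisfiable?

Setting (p, q, r, s, t) = (5, 5, 4, 4, 4) satisfies everything: constraint 7: s + t = 8; constraint 9: t + s = 8, and the others follow.

Satisfiable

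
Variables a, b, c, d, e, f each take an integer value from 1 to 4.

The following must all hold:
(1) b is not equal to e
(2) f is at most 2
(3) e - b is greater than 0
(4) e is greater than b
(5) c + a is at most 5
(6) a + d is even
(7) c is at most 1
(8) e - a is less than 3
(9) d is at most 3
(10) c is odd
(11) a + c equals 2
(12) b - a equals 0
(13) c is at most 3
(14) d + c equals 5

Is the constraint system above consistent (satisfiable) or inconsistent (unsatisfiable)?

Unsatisfiable

From constraint 9: d ≤ 3. From constraint 7: c ≤ 1. Hence d + c ≤ 4. But constraint 14 requires d + c = 5, and 5 > 4. Contradiction.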